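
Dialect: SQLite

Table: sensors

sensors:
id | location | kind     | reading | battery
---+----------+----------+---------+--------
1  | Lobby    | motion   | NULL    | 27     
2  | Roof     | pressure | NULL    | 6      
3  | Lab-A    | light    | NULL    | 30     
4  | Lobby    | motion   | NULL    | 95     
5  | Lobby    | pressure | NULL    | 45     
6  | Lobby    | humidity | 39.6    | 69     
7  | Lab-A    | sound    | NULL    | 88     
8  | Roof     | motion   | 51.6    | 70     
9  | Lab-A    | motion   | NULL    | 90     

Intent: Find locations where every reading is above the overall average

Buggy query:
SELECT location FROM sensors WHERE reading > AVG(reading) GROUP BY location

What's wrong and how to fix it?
Bug: WHERE evaluates per row before aggregation, so AVG() is unavailable

Fix: Use a subquery for AVG and a HAVING MIN(...) filter so the condition holds for every row in the group

Corrected query:
SELECT location FROM sensors GROUP BY location HAVING MIN(reading) > (SELECT AVG(reading) FROM sensors)

Result:
location
--------
Roof    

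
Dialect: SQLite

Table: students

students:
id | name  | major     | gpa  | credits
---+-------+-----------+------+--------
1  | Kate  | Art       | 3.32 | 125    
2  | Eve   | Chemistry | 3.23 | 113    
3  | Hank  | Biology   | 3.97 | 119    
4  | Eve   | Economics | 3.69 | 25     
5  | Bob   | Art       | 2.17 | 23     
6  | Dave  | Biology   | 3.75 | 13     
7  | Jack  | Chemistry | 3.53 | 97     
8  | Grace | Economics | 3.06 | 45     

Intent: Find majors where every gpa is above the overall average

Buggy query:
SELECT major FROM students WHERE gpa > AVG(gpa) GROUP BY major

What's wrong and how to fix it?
Bug: WHERE evaluates per row before aggregation, so AVG() is unavailable

Fix: Compute the overall average in a scalar subquery and compare each group's MIN against it in HAVING

Corrected query:
SELECT major FROM students GROUP BY major HAVING MIN(gpa) > (SELECT AVG(gpa) FROM students)

Result:
major  
-------
Biology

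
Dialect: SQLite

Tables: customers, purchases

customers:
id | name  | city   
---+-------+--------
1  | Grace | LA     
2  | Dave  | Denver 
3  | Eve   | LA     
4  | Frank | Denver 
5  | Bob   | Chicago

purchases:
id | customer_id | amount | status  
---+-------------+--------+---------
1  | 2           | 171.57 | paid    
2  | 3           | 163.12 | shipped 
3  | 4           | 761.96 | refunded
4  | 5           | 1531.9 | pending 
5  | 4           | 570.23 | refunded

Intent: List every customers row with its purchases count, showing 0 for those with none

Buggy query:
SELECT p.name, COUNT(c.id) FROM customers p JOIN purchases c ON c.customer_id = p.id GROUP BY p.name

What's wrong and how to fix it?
Bug: INNER JOIN drops customers rows that have no matching purchases rows

Fix: Use LEFT JOIN so parents without children still appear (COUNT(c.id) gives 0)

Corrected query:
SELECT p.name, COUNT(c.id) FROM customers p LEFT JOIN purchases c ON c.customer_id = p.id GROUP BY p.name

Result:
name  | COUNT(c.id)
------+------------
Bob   | 1          
Dave  | 1          
Eve   | 1          
Frank | 2          
Grace | 0          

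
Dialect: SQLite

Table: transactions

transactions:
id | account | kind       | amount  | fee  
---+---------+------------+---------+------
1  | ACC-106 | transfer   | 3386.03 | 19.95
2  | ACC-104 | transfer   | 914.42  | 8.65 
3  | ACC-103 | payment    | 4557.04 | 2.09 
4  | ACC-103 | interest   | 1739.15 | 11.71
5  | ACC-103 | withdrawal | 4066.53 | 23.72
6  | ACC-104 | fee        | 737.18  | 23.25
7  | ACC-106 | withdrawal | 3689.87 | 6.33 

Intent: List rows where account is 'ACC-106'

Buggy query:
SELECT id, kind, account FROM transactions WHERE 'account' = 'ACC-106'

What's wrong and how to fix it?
Bug: Single quotes denote string literals in SQL; the column name is being compared as a constant string

Fix: Remove the quotes around the column name (or use double quotes for an identifier)

Corrected query:
SELECT id, kind, account FROM transactions WHERE account = 'ACC-106'

Result:
id | kind       | account
---+------------+--------
1  | transfer   | ACC-106
7  | withdrawal | ACC-106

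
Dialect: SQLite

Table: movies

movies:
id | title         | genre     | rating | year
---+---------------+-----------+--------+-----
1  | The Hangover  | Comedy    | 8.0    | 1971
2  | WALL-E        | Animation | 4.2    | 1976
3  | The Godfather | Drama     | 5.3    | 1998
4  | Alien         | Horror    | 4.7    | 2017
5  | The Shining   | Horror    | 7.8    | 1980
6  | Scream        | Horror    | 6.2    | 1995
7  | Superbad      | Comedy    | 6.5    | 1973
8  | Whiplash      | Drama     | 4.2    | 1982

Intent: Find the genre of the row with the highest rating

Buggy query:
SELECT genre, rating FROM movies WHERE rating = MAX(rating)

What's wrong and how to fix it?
Bug: WHERE is evaluated per row; an aggregate over the whole table isn't defined there

Fix: Wrap MAX in a scalar subquery so WHERE compares against a single value

Corrected query:
SELECT genre, rating FROM movies WHERE rating = (SELECT MAX(rating) FROM movies)

Result:
genre  | rating
-------+-------
Comedy | 8     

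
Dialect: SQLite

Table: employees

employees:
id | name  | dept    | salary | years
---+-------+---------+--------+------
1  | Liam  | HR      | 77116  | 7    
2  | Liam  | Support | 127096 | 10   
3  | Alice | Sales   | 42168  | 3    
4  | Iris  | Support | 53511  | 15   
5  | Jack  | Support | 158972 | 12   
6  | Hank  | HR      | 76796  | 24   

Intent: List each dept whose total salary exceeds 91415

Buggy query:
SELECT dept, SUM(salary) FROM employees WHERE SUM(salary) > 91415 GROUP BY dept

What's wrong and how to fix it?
Bug: WHERE runs before GROUP BY, so aggregates aren't available there

Fix: Use HAVING (which filters groups after aggregation) instead of WHERE

Corrected query:
SELECT dept, SUM(salary) FROM employees GROUP BY dept HAVING SUM(salary) > 91415

Result:
dept    | SUM(salary)
--------+------------
HR      | 153912     
Support | 339579     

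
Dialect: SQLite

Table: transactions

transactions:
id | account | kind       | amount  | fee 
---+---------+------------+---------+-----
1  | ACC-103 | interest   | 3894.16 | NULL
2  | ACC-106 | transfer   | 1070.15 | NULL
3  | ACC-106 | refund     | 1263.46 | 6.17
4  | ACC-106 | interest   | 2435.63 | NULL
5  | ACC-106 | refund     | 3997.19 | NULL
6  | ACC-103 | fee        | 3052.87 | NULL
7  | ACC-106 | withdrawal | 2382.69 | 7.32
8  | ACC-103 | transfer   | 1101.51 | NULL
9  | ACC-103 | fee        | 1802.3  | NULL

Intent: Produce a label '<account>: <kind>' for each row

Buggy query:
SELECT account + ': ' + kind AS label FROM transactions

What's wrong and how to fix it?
Bug: '+' is numeric addition; on text columns SQLite converts them to 0 instead of concatenating

Fix: Replace + with || to concatenate text

Corrected query:
SELECT account || ': ' || kind AS label FROM transactions

Result:
label              
-------------------
ACC-103: interest  
ACC-106: transfer  
ACC-106: refund    
ACC-106: interest  
ACC-106: refund    
ACC-103: fee       
ACC-106: withdrawal
ACC-103: transfer  
ACC-103: fee       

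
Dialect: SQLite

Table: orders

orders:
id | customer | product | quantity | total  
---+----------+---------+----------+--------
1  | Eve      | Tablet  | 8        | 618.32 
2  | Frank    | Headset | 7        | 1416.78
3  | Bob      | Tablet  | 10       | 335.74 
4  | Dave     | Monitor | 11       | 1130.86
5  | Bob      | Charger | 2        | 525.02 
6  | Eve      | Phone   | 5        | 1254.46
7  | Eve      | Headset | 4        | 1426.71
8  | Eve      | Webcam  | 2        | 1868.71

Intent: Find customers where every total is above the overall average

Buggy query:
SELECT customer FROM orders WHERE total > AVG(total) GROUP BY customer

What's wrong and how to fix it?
Bug: WHERE evaluates per row before aggregation, so AVG() is unavailable

Fix: Compute the overall average in a scalar subquery and compare each group's MIN against it in HAVING

Corrected query:
SELECT customer FROM orders GROUP BY customer HAVING MIN(total) > (SELECT AVG(total) FROM orders)

Result:
customer
--------
Dave    
Frank   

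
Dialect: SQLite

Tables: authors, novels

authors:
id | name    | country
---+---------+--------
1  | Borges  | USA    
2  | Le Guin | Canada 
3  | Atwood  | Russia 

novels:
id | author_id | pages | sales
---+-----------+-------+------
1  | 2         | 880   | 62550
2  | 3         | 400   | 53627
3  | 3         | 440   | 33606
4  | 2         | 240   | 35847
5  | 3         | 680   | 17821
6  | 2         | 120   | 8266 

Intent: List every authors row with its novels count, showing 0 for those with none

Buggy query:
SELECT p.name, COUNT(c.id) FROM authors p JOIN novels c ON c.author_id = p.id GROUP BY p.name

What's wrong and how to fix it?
Bug: INNER JOIN drops authors rows that have no matching novels rows

Fix: Switch to LEFT JOIN to retain unmatched parent rows

Corrected query:
SELECT p.name, COUNT(c.id) FROM authors p LEFT JOIN novels c ON c.author_id = p.id GROUP BY p.name

Result:
name    | COUNT(c.id)
--------+------------
Atwood  | 3          
Borges  | 0          
Le Guin | 3          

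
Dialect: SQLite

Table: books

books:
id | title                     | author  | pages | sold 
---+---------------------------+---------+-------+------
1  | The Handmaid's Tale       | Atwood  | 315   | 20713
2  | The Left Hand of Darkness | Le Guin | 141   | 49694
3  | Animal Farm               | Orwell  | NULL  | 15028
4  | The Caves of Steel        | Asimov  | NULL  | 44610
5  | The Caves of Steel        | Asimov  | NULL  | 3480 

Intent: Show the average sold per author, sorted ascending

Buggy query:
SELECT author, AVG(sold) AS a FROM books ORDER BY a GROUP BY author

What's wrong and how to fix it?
Bug: GROUP BY must precede ORDER BY

Fix: Move ORDER BY to the end, after GROUP BY

Corrected query:
SELECT author, AVG(sold) AS a FROM books GROUP BY author ORDER BY a

Result:
author  | a    
--------+------
Orwell  | 15028
Atwood  | 20713
Asimov  | 24045
Le Guin | 49694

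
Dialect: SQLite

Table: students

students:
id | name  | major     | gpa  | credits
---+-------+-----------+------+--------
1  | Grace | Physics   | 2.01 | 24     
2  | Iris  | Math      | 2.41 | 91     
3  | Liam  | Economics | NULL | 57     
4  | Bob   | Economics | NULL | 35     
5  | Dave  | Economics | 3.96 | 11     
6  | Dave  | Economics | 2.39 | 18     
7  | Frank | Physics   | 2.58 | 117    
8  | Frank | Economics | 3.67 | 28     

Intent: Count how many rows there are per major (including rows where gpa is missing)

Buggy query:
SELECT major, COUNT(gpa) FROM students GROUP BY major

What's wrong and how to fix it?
Bug: COUNT(column) counts non-NULL values only; rows with NULL gpa aren't counted

Fix: Replace COUNT(gpa) with COUNT(*)

Corrected query:
SELECT major, COUNT(*) FROM students GROUP BY major

Result:
major     | COUNT(*)
----------+---------
Economics | 5       
Math      | 1       
Physics   | 2       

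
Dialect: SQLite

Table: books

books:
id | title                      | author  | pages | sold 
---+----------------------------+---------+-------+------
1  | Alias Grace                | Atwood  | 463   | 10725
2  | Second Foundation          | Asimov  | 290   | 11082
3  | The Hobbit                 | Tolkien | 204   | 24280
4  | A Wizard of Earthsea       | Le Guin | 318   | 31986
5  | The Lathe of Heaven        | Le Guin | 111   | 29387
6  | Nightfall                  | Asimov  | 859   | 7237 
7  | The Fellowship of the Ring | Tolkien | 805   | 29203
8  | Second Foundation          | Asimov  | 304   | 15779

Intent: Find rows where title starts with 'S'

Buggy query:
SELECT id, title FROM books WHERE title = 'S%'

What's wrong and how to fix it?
Bug: '=' compares the literal string including the % character; pattern matching needs LIKE

Fix: Replace '=' with LIKE so 'S%' is treated as a pattern

Corrected query:
SELECT id, title FROM books WHERE title LIKE 'S%'

Result:
id | title            
---+------------------
2  | Second Foundation
8  | Second Foundation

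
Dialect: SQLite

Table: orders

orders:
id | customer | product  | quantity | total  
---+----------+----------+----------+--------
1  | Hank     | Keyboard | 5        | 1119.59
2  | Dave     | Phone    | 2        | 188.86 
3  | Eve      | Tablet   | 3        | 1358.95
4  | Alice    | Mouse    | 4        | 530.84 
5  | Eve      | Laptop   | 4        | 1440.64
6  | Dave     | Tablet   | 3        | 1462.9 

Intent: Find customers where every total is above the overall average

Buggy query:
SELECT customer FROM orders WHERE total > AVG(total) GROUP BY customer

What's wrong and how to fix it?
Bug: AVG() is an aggregate; it can't sit directly in WHERE

Fix: Compute the overall average in a scalar subquery and compare each group's MIN against it in HAVING

Corrected query:
SELECT customer FROM orders GROUP BY customer HAVING MIN(total) > (SELECT AVG(total) FROM orders)

Result:
customer
--------
Eve     
Hank    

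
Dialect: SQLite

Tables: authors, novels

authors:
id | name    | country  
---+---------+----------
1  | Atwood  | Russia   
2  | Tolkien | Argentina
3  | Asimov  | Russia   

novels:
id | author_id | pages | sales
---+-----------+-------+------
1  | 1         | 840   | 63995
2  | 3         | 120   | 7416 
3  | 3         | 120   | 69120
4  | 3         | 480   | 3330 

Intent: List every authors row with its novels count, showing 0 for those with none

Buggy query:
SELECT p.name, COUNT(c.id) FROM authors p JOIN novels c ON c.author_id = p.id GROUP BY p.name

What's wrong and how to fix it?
Bug: INNER JOIN drops authors rows that have no matching novels rows

Fix: Use LEFT JOIN so parents without children still appear (COUNT(c.id) gives 0)

Corrected query:
SELECT p.name, COUNT(c.id) FROM authors p LEFT JOIN novels c ON c.author_id = p.id GROUP BY p.name

Result:
name    | COUNT(c.id)
--------+------------
Asimov  | 3          
Atwood  | 1          
Tolkien | 0          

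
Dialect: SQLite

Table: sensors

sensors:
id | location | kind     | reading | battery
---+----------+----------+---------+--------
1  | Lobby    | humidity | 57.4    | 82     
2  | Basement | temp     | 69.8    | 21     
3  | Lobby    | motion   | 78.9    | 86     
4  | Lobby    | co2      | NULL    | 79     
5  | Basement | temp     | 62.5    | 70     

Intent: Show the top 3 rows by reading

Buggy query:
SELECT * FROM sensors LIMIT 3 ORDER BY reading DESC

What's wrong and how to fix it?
Bug: ORDER BY cannot follow LIMIT; LIMIT is the final clause

Fix: Sort with ORDER BY, then apply LIMIT

Corrected query:
SELECT * FROM sensors ORDER BY reading DESC LIMIT 3

Result:
id | location | kind   | reading | battery
---+----------+--------+---------+--------
3  | Lobby    | motion | 78.9    | 86     
2  | Basement | temp   | 69.8    | 21     
5  | Basement | temp   | 62.5    | 70     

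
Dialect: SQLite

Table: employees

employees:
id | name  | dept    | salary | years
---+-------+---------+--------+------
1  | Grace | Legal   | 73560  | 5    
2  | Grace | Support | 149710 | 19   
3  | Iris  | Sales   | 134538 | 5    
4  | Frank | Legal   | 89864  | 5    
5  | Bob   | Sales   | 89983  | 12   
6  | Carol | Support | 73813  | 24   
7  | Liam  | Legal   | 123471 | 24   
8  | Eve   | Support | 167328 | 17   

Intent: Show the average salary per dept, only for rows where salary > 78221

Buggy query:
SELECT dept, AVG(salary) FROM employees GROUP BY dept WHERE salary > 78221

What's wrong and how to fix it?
Bug: WHERE cannot follow GROUP BY

Fix: Move the WHERE clause before GROUP BY

Corrected query:
SELECT dept, AVG(salary) FROM employees WHERE salary > 78221 GROUP BY dept

Result:
dept    | AVG(salary)
--------+------------
Legal   | 106667.5   
Sales   | 112260.5   
Support | 158519     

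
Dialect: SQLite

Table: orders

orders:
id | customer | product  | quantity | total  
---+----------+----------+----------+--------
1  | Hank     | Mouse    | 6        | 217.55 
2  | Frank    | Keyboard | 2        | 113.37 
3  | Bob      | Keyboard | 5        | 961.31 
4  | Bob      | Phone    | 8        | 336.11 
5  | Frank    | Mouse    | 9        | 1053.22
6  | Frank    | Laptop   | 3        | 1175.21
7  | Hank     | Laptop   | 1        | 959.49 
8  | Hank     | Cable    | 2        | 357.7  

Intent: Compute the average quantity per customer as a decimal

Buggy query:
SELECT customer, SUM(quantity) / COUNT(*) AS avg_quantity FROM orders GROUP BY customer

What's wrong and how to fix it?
Bug: SUM(quantity) and COUNT(*) are both integers; the division truncates the fractional part

Fix: Multiply by 1.0 (or CAST to REAL) to force floating-point division

Corrected query:
SELECT customer, SUM(quantity) * 1.0 / COUNT(*) AS avg_quantity FROM orders GROUP BY customer

Result:
customer | avg_quantity
---------+-------------
Bob      | 6.5         
Frank    | 4.666667    
Hank     | 3           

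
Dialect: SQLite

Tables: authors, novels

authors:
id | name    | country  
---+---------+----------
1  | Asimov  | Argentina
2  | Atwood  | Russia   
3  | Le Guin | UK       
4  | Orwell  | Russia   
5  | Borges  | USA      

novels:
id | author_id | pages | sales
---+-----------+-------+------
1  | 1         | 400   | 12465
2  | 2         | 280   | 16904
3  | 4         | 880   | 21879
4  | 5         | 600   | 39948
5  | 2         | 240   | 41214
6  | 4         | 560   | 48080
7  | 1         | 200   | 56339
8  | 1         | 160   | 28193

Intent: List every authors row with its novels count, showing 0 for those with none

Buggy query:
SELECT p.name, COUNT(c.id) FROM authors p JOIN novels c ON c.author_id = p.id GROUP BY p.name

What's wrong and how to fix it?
Bug: An inner join excludes parents with zero children

Fix: Switch to LEFT JOIN to retain unmatched parent rows

Corrected query:
SELECT p.name, COUNT(c.id) FROM authors p LEFT JOIN novels c ON c.author_id = p.id GROUP BY p.name

Result:
name    | COUNT(c.id)
--------+------------
Asimov  | 3          
Atwood  | 2          
Borges  | 1          
Le Guin | 0          
Orwell  | 2          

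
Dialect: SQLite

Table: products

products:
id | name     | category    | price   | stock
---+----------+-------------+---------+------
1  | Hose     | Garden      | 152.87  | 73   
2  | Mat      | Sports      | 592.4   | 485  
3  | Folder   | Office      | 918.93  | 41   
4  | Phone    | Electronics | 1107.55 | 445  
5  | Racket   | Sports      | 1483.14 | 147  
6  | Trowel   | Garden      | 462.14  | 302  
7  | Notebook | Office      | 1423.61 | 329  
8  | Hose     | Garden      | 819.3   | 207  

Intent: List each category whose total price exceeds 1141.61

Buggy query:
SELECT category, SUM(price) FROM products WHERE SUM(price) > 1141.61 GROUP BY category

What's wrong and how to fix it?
Bug: SUM(price) is an aggregate, but WHERE filters rows before aggregation

Fix: Move the aggregate condition to a HAVING clause

Corrected query:
SELECT category, SUM(price) FROM products GROUP BY category HAVING SUM(price) > 1141.61

Result:
category | SUM(price)
---------+-----------
Garden   | 1434.31   
Office   | 2342.54   
Sports   | 2075.54   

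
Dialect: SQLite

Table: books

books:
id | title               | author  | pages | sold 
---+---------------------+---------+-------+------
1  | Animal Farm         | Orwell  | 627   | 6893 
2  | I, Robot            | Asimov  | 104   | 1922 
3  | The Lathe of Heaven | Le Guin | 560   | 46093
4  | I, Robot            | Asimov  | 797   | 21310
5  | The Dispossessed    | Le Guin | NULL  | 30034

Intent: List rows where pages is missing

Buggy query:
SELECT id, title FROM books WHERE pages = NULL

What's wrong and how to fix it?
Bug: Comparing to NULL with '=' never matches; NULL = NULL is unknown, not true

Fix: Replace '= NULL' with 'IS NULL'

Corrected query:
SELECT id, title FROM books WHERE pages IS NULL

Result:
id | title           
---+-----------------
5  | The Dispossessed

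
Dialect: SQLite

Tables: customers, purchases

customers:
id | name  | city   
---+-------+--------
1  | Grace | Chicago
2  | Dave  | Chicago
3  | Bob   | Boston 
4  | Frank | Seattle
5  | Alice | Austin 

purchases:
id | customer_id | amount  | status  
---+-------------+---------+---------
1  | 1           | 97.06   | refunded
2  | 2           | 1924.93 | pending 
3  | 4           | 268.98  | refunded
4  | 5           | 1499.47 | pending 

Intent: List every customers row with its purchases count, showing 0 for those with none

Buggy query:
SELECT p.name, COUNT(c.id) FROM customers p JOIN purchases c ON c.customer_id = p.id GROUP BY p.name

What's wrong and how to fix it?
Bug: INNER JOIN drops customers rows that have no matching purchases rows

Fix: Switch to LEFT JOIN to retain unmatched parent rows

Corrected query:
SELECT p.name, COUNT(c.id) FROM customers p LEFT JOIN purchases c ON c.customer_id = p.id GROUP BY p.name

Result:
name  | COUNT(c.id)
------+------------
Alice | 1          
Bob   | 0          
Dave  | 1          
Frank | 1          
Grace | 1          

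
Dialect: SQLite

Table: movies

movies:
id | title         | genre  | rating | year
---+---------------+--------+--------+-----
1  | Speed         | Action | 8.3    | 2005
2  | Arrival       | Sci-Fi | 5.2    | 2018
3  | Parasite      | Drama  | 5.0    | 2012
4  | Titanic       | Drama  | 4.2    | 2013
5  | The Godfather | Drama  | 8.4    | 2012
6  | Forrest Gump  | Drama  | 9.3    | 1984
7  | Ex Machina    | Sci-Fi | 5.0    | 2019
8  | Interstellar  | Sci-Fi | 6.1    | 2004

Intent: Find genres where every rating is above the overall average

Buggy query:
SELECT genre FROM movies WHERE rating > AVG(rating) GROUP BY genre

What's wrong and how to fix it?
Bug: AVG() is an aggregate; it can't sit directly in WHERE

Fix: Use a subquery for AVG and a HAVING MIN(...) filter so the condition holds for every row in the group

Corrected query:
SELECT genre FROM movies GROUP BY genre HAVING MIN(rating) > (SELECT AVG(rating) FROM movies)

Result:
genre 
------
Action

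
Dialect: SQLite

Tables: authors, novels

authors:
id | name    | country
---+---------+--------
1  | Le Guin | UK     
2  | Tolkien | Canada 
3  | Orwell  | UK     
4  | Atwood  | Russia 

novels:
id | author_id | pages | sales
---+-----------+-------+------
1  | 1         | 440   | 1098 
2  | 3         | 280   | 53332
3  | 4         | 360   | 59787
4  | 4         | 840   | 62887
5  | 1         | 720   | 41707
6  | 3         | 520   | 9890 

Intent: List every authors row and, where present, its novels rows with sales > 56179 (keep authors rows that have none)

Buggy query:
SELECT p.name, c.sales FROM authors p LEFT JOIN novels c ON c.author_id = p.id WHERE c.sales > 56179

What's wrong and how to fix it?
Bug: A WHERE condition on the right-hand table after LEFT JOIN drops unmatched parents

Fix: Put 'c.sales > 56179' in the JOIN's ON clause instead of WHERE

Corrected query:
SELECT p.name, c.sales FROM authors p LEFT JOIN novels c ON c.author_id = p.id AND c.sales > 56179

Result:
name    | sales
--------+------
Le Guin | NULL 
Tolkien | NULL 
Orwell  | NULL 
Atwood  | 59787
Atwood  | 62887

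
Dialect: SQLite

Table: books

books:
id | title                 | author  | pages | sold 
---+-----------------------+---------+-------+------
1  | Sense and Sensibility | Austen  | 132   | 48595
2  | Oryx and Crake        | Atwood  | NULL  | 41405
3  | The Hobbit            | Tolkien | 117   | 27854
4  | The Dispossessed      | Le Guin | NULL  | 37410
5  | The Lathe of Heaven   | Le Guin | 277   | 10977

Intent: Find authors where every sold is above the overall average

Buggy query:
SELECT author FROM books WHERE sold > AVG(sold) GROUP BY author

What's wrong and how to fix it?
Bug: WHERE evaluates per row before aggregation, so AVG() is unavailable

Fix: Compute the overall average in a scalar subquery and compare each group's MIN against it in HAVING

Corrected query:
SELECT author FROM books GROUP BY author HAVING MIN(sold) > (SELECT AVG(sold) FROM books)

Result:
author
------
Atwood
Austen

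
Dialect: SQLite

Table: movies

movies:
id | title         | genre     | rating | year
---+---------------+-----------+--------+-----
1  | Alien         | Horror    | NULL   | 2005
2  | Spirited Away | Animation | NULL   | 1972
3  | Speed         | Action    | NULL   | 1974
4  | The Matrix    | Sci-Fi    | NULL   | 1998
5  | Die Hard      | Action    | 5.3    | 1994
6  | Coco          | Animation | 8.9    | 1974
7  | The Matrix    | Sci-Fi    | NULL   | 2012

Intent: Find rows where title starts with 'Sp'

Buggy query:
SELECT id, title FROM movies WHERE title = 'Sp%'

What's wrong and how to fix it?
Bug: Wildcards only work with LIKE; '=' treats '%' as a literal character

Fix: Replace '=' with LIKE so 'Sp%' is treated as a pattern

Corrected query:
SELECT id, title FROM movies WHERE title LIKE 'Sp%'

Result:
id | title        
---+--------------
2  | Spirited Away
3  | Speed        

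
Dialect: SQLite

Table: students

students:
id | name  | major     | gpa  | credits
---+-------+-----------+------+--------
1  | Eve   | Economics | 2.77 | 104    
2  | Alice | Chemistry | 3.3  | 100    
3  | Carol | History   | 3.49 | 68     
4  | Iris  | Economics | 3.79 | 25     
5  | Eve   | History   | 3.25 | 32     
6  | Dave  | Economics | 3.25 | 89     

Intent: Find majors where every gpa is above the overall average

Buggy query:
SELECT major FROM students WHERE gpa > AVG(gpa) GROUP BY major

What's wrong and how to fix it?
Bug: AVG() is an aggregate; it can't sit directly in WHERE

Fix: Compute the overall average in a scalar subquery and compare each group's MIN against it in HAVING

Corrected query:
SELECT major FROM students GROUP BY major HAVING MIN(gpa) > (SELECT AVG(gpa) FROM students)

Result:
(no rows)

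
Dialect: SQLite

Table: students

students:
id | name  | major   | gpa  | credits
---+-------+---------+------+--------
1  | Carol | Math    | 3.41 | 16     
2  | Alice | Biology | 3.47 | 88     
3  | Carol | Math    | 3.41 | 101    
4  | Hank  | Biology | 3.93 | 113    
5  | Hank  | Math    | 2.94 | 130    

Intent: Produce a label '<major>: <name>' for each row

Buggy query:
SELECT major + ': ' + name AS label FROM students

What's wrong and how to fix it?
Bug: SQLite uses || for string concatenation; + coerces text to numbers (yielding 0)

Fix: Replace + with || to concatenate text

Corrected query:
SELECT major || ': ' || name AS label FROM students

Result:
label         
--------------
Math: Carol   
Biology: Alice
Math: Carol   
Biology: Hank 
Math: Hank    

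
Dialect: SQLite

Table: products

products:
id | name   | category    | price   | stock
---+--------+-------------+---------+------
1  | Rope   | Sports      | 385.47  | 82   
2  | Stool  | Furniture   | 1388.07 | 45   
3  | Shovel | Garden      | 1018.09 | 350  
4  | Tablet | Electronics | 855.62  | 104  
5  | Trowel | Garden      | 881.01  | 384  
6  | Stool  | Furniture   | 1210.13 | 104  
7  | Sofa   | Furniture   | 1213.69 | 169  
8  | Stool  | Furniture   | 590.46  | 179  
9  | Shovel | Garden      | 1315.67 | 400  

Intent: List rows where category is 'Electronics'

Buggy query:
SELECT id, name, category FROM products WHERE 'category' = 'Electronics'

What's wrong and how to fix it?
Bug: 'category' in single quotes is a string literal, not the column; the comparison is literal-vs-literal and never true

Fix: Reference the column as category without single quotes

Corrected query:
SELECT id, name, category FROM products WHERE category = 'Electronics'

Result:
id | name   | category   
---+--------+------------
4  | Tablet | Electronics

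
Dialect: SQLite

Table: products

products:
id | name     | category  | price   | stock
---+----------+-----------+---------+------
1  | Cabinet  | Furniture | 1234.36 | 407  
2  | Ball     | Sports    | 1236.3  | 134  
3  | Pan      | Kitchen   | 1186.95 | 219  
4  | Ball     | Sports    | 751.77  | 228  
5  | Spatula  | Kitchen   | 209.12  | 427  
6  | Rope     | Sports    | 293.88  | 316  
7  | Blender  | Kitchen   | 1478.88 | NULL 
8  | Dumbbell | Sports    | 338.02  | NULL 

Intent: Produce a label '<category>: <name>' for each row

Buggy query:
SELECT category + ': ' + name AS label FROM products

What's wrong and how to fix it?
Bug: '+' is numeric addition; on text columns SQLite converts them to 0 instead of concatenating

Fix: Use the || operator for string concatenation

Corrected query:
SELECT category || ': ' || name AS label FROM products

Result:
label             
------------------
Furniture: Cabinet
Sports: Ball      
Kitchen: Pan      
Sports: Ball      
Kitchen: Spatula  
Sports: Rope      
Kitchen: Blender  
Sports: Dumbbell  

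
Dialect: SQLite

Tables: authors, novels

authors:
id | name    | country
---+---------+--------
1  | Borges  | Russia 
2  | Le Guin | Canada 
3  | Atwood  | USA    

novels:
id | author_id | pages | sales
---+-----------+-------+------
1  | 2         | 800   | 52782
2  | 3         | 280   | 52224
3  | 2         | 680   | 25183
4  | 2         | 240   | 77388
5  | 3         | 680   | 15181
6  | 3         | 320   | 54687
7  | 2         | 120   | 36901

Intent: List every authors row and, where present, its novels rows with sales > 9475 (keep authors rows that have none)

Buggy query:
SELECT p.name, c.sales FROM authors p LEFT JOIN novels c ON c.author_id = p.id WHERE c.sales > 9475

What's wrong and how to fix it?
Bug: A WHERE condition on the right-hand table after LEFT JOIN drops unmatched parents

Fix: Put 'c.sales > 9475' in the JOIN's ON clause instead of WHERE

Corrected query:
SELECT p.name, c.sales FROM authors p LEFT JOIN novels c ON c.author_id = p.id AND c.sales > 9475

Result:
name    | sales
--------+------
Borges  | NULL 
Le Guin | 25183
Le Guin | 36901
Le Guin | 52782
Le Guin | 77388
Atwood  | 15181
Atwood  | 52224
Atwood  | 54687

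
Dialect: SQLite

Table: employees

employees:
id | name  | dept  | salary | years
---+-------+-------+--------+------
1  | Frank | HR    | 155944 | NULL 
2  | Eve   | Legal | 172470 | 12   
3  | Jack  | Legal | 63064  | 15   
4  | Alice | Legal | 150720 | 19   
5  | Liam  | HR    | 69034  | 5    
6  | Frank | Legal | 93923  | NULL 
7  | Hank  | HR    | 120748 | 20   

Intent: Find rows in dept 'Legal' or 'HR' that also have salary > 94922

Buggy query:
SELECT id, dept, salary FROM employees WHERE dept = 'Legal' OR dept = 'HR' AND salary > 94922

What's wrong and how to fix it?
Bug: Without parentheses, AND is evaluated before OR, so the salary filter only applies to the 'HR' branch

Fix: Group the OR with parentheses (or use IN), then AND the threshold

Corrected query:
SELECT id, dept, salary FROM employees WHERE (dept = 'Legal' OR dept = 'HR') AND salary > 94922

Result:
id | dept  | salary
---+-------+-------
1  | HR    | 155944
2  | Legal | 172470
4  | Legal | 150720
7  | HR    | 120748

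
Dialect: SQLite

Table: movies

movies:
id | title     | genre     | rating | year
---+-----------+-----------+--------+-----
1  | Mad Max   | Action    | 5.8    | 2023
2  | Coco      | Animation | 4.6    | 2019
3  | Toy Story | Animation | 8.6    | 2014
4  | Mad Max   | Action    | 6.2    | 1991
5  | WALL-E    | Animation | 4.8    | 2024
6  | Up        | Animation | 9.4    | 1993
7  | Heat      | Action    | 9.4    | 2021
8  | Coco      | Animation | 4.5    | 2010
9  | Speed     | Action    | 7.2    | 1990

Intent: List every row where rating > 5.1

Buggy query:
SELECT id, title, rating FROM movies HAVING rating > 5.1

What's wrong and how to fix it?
Bug: HAVING filters the output of aggregation, but this query has no GROUP BY and no aggregate functions, so SQLite rejects it (HAVING clause on a non-aggregate query); the condition here is per row

Fix: Replace HAVING with WHERE since the condition applies to individual rows

Corrected query:
SELECT id, title, rating FROM movies WHERE rating > 5.1

Result:
id | title     | rating
---+-----------+-------
1  | Mad Max   | 5.8   
3  | Toy Story | 8.6   
4  | Mad Max   | 6.2   
6  | Up        | 9.4   
7  | Heat      | 9.4   
9  | Speed     | 7.2   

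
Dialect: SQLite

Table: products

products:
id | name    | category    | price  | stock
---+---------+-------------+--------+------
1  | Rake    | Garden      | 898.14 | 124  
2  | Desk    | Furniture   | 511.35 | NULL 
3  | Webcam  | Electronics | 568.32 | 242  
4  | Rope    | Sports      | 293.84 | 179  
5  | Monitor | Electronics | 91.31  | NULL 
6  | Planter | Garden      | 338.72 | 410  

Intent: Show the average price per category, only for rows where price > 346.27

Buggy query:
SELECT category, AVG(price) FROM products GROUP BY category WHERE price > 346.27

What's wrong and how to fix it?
Bug: WHERE cannot follow GROUP BY

Fix: Place WHERE between FROM and GROUP BY

Corrected query:
SELECT category, AVG(price) FROM products WHERE price > 346.27 GROUP BY category

Result:
category    | AVG(price)
------------+-----------
Electronics | 568.32    
Furniture   | 511.35    
Garden      | 898.14    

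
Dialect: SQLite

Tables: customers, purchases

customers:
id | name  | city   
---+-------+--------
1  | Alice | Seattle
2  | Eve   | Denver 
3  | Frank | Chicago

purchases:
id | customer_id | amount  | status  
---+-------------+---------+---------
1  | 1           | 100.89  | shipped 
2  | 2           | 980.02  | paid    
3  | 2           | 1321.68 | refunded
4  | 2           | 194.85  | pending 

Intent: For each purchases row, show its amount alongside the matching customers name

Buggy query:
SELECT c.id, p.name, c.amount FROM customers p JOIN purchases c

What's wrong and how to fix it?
Bug: JOIN with no ON clause produces a cartesian product; every purchases row pairs with every customers row

Fix: Add ON c.customer_id = p.id to the JOIN

Corrected query:
SELECT c.id, p.name, c.amount FROM customers p JOIN purchases c ON c.customer_id = p.id

Result:
id | name  | amount 
---+-------+--------
1  | Alice | 100.89 
2  | Eve   | 980.02 
3  | Eve   | 1321.68
4  | Eve   | 194.85 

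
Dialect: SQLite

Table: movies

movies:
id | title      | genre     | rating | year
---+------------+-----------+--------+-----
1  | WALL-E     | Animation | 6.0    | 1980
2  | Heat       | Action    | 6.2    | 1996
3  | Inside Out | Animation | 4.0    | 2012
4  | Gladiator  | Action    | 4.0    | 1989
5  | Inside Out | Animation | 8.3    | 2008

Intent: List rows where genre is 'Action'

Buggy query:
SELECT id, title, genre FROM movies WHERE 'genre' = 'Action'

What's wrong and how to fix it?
Bug: Single quotes denote string literals in SQL; the column name is being compared as a constant string

Fix: Reference the column as genre without single quotes

Corrected query:
SELECT id, title, genre FROM movies WHERE genre = 'Action'

Result:
id | title     | genre 
---+-----------+-------
2  | Heat      | Action
4  | Gladiator | Action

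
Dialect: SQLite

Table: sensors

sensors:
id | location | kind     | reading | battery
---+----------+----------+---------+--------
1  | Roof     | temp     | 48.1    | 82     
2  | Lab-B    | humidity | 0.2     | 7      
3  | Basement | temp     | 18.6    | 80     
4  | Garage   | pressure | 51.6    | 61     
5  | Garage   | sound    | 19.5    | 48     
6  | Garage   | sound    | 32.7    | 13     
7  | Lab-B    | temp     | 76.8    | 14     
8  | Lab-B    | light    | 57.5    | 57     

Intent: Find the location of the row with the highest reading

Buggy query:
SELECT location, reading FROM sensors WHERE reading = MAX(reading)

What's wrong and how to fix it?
Bug: MAX(reading) is an aggregate and cannot be used directly in WHERE

Fix: Use a subquery: WHERE reading = (SELECT MAX(reading) FROM sensors)

Corrected query:
SELECT location, reading FROM sensors WHERE reading = (SELECT MAX(reading) FROM sensors)

Result:
location | reading
---------+--------
Lab-B    | 76.8   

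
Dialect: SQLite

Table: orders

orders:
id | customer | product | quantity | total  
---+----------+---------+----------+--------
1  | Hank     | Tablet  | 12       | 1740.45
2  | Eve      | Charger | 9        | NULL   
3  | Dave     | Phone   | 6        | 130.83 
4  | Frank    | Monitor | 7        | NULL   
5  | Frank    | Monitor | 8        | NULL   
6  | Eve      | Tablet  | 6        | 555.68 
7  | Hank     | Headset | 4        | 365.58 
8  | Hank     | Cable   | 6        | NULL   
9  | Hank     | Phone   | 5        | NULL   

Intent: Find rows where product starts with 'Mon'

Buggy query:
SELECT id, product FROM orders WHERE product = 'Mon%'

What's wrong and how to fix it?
Bug: Wildcards only work with LIKE; '=' treats '%' as a literal character

Fix: Replace '=' with LIKE so 'Mon%' is treated as a pattern

Corrected query:
SELECT id, product FROM orders WHERE product LIKE 'Mon%'

Result:
id | product
---+--------
4  | Monitor
5  | Monitor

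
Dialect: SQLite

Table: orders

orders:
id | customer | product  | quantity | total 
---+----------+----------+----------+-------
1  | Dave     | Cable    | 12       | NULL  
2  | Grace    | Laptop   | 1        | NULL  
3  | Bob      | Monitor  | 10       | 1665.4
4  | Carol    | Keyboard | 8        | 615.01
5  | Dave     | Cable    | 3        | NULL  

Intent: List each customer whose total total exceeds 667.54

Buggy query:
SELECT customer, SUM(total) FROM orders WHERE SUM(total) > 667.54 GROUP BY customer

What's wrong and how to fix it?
Bug: WHERE runs before GROUP BY, so aggregates aren't available there

Fix: Use HAVING (which filters groups after aggregation) instead of WHERE

Corrected query:
SELECT customer, SUM(total) FROM orders GROUP BY customer HAVING SUM(total) > 667.54

Result:
customer | SUM(total)
---------+-----------
Bob      | 1665.4    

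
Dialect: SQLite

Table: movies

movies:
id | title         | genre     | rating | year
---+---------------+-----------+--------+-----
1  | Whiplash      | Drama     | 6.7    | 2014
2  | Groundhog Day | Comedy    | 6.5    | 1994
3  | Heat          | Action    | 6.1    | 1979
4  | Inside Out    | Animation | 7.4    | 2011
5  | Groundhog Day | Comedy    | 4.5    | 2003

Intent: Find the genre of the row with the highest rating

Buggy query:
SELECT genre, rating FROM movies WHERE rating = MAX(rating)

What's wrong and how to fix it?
Bug: WHERE is evaluated per row; an aggregate over the whole table isn't defined there

Fix: Wrap MAX in a scalar subquery so WHERE compares against a single value

Corrected query:
SELECT genre, rating FROM movies WHERE rating = (SELECT MAX(rating) FROM movies)

Result:
genre     | rating
----------+-------
Animation | 7.4   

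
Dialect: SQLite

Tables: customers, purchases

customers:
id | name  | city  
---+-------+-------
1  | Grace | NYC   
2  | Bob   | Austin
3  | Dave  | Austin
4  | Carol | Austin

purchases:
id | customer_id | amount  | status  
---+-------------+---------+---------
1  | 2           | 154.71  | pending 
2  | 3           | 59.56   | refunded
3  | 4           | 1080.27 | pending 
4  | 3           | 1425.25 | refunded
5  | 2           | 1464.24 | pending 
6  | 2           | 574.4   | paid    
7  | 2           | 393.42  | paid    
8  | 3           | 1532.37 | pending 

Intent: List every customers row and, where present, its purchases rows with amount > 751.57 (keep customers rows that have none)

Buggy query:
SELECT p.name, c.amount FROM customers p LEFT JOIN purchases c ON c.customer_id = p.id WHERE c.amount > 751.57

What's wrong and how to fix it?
Bug: Filtering c.amount in WHERE discards the NULL rows produced by LEFT JOIN, turning it into an inner join

Fix: Move the right-table condition into the ON clause so unmatched parents are kept

Corrected query:
SELECT p.name, c.amount FROM customers p LEFT JOIN purchases c ON c.customer_id = p.id AND c.amount > 751.57

Result:
name  | amount 
------+--------
Grace | NULL   
Bob   | 1464.24
Dave  | 1425.25
Dave  | 1532.37
Carol | 1080.27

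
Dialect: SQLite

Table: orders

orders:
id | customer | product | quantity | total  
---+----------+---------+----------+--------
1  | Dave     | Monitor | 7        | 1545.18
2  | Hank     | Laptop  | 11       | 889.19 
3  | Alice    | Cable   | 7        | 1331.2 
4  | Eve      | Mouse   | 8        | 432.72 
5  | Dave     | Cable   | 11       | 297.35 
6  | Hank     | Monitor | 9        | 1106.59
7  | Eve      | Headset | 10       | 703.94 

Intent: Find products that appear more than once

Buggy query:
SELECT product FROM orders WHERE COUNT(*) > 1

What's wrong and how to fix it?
Bug: COUNT(*) is an aggregate and cannot be used in WHERE

Fix: GROUP BY product, then filter groups with HAVING COUNT(*) > 1

Corrected query:
SELECT product FROM orders GROUP BY product HAVING COUNT(*) > 1

Result:
product
-------
Cable  
Monitor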